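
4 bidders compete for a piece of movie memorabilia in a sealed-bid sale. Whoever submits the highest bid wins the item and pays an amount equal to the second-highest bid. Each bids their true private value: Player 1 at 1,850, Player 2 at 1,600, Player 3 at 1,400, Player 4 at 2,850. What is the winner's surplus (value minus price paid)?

Ranking the bids: Player 4 2,850, then Player 1 1,850, then Player 2 1,600, then Player 3 1,400.
Player 4 wins with the top bid and pays the second-highest, 1,850.
Surplus = 2,850 − 1,850 = 1,000.

Surplus = 1,000.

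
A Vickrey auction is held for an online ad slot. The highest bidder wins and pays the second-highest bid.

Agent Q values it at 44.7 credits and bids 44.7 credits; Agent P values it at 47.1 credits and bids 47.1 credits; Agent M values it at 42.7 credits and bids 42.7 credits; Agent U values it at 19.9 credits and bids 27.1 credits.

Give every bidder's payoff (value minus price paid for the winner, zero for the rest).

Payoffs: Agent Q 0.0 credits, Agent P 2.4 credits, Agent M 0.0 credits, Agent U 0.0 credits.

Ordered from highest: Agent P 47.1 credits; Agent Q 44.7 credits; Agent M 42.7 credits; Agent U 27.1 credits.
Agent P has the top bid and wins; the price is the second-highest bid, 44.7 credits.
Agent P's payoff = 47.1 credits − 44.7 credits = 2.4 credits. All other bidders lose, so their payoff is 0.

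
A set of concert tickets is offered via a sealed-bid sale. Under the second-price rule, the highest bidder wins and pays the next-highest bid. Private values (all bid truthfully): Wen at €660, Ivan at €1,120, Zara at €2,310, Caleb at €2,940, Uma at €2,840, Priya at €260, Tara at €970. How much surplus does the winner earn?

Sorted high to low: Caleb €2,940, then Uma €2,840, then Zara €2,310, then Ivan €1,120, then Tara €970, then Wen €660, then Priya €260.
Caleb wins with the top bid and pays the second-highest, €2,840.
Surplus = €2,940 − €2,840 = €100.

€100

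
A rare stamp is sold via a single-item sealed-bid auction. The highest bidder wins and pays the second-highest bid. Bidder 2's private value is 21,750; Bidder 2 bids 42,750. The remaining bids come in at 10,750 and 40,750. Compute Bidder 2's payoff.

Payoff = -19,000.

Highest competing bid: 40,750.
Bidder 2's bid 42,750 is the highest overall, so Bidder 2 wins and pays the second-highest bid, 40,750.
Payoff = value − price = 21,750 − 40,750 = -19,000.
Overbidding won the item at a price above value — truthful bidding would have avoided this loss.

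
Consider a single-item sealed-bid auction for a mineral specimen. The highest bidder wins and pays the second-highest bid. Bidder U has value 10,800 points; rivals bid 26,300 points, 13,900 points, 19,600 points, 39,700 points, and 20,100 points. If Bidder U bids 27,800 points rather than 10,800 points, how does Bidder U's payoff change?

Change in payoff: 0 points.

The highest competing bid is 39,700 points.
Bidding truthfully at 10,800 points: the top bid is 39,700 points (a rival), so Bidder U loses. Payoff = 0 points.
Bidding 27,800 points: the top bid is 39,700 points (a rival), so Bidder U loses. Payoff = 0 points.
Change = 0 points − 0 points = 0 points.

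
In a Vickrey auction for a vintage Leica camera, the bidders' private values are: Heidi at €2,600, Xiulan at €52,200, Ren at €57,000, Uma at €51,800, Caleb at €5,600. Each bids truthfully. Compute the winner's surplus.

€4,800

Bids in descending order: Ren €57,000 > Xiulan €52,200 > Uma €51,800 > Caleb €5,600 > Heidi €2,600.
Ren wins with the top bid and pays the second-highest, €52,200.
Surplus = €57,000 − €52,200 = €4,800.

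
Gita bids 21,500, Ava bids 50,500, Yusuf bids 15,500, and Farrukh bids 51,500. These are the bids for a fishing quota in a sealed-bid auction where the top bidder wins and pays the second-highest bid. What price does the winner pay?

Ordered from highest: Farrukh 51,500, then Ava 50,500, then Gita 21,500, then Yusuf 15,500.
Farrukh is the highest bidder, so Farrukh wins.
Under the second-price rule, the price is the second-highest bid: 50,500.

Price paid: 50,500.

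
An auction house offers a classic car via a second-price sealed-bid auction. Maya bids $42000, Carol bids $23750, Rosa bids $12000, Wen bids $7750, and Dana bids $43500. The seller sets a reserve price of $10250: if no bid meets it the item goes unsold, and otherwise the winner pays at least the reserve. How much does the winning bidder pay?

Price paid: $42000.

Bids in descending order: Dana $43500; Maya $42000; Carol $23750; Rosa $12000; Wen $7750.
Dana has the highest bid, so Dana wins.
The second-highest bid is $42000, which exceeds the reserve, so that sets the price.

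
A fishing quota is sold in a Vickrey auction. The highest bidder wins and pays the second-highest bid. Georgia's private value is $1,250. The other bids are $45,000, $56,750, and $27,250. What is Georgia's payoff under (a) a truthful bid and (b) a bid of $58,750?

Truthful: $0; alternative: -$55,500.

The highest competing bid is $56,750.
Bidding truthfully at $1,250: the top bid is $56,750 (a rival), so Georgia loses. Payoff = $0.
Bidding $58,750: Georgia has the top bid, wins, and pays the second-highest bid $56,750. Payoff = $1,250 − $56,750 = -$55,500.
This is the dominant-strategy logic: truthful bidding weakly beats any alternative.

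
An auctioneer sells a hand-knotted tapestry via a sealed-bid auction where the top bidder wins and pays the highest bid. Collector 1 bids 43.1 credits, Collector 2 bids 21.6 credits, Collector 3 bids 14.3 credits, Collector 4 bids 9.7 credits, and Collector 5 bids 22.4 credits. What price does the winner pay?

Ranking the bids: Collector 1 43.1 credits; Collector 5 22.4 credits; Collector 2 21.6 credits; Collector 3 14.3 credits; Collector 4 9.7 credits.
Collector 1 is the highest bidder, so Collector 1 wins.
Under the first-price rule, the price is the highest bid: 43.1 credits.

The winner pays 43.1 credits.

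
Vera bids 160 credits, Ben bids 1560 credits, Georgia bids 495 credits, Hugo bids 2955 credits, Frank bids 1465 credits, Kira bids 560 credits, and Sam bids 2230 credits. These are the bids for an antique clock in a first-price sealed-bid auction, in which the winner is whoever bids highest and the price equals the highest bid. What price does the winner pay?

Ranking the bids: Hugo 2955 credits > Sam 2230 credits > Ben 1560 credits > Frank 1465 credits > Kira 560 credits > Georgia 495 credits > Vera 160 credits.
Hugo is the highest bidder, so Hugo wins.
Under the first-price rule, the price is the highest bid: 2955 credits.

The winner pays 2955 credits.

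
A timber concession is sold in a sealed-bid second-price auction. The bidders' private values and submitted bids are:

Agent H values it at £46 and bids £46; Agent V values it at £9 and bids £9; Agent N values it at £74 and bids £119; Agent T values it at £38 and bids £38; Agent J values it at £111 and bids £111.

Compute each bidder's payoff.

Payoffs: Agent H £0, Agent V £0, Agent N -£37, Agent T £0, Agent J £0.

Bids in descending order: Agent N £119 > Agent J £111 > Agent H £46 > Agent T £38 > Agent V £9.
Agent N has the top bid and wins; the price is the second-highest bid, £111.
Agent N's payoff = £74 − £111 = -£37. All other bidders lose, so their payoff is 0.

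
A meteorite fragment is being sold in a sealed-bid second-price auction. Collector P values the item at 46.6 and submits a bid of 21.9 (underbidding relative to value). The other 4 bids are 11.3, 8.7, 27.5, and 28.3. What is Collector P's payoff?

Collector P's payoff: 0.0.

Highest competing bid: 28.3.
Collector P's bid 21.9 is not the highest, so Collector P loses, pays nothing, and earns zero payoff.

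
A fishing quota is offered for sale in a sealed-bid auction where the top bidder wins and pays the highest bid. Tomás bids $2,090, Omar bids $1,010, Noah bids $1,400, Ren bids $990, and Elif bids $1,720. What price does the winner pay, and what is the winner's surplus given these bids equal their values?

Sorted high to low: Tomás $2,090 > Elif $1,720 > Noah $1,400 > Omar $1,010 > Ren $990.
Tomás is the highest bidder, so Tomás wins.
Under the first-price rule, the price is the highest bid: $2,090.
Surplus = $2,090 − $2,090 = $0.

Price $2,090; surplus $0.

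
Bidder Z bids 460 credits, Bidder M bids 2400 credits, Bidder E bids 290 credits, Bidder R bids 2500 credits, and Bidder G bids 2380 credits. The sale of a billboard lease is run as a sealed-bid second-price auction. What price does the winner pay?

Ranking the bids: Bidder R 2500 credits; Bidder M 2400 credits; Bidder G 2380 credits; Bidder Z 460 credits; Bidder E 290 credits.
Bidder R has the highest bid, so Bidder R wins.
The second-highest bid is 2400 credits, so that is what Bidder R pays.

The winner pays 2400 credits.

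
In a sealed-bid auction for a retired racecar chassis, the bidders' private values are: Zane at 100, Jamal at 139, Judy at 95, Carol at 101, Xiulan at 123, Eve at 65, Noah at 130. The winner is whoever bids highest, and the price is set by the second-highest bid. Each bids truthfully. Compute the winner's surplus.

Winner's surplus: 9.

Ordered from highest: Jamal 139, then Noah 130, then Xiulan 123, then Carol 101, then Zane 100, then Judy 95, then Eve 65.
Jamal wins with the top bid and pays the second-highest, 130.
Surplus = 139 − 130 = 9.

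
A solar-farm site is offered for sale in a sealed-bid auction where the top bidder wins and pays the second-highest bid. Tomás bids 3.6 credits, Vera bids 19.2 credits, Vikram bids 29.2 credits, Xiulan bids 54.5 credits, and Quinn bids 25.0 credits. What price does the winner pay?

Ranking the bids: Xiulan 54.5 credits; Vikram 29.2 credits; Quinn 25.0 credits; Vera 19.2 credits; Tomás 3.6 credits.
Xiulan is the highest bidder, so Xiulan wins.
Under the second-price rule, the price is the second-highest bid: 29.2 credits.

The winner pays 29.2 credits.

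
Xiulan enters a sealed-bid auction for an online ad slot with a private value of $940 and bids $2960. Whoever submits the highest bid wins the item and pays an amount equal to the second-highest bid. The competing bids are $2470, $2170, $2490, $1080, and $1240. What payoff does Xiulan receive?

-$1550

Highest competing bid: $2490.
Xiulan's bid $2960 is the highest overall, so Xiulan wins and pays the second-highest bid, $2490.
Payoff = value − price = $940 − $2490 = -$1550.
Overbidding won the item at a price above value — truthful bidding would have avoided this loss.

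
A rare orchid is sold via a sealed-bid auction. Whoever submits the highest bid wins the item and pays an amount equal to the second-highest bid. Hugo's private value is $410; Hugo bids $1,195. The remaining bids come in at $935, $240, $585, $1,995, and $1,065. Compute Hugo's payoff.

Highest competing bid: $1,995.
Hugo's bid $1,195 is not the highest, so Hugo loses, pays nothing, and earns zero payoff.

Payoff = $0.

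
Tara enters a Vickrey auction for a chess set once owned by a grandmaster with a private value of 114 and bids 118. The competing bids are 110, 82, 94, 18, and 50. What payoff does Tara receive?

4

Highest competing bid: 110.
Tara's bid 118 is the highest overall, so Tara wins and pays the second-highest bid, 110.
Payoff = value − price = 114 − 110 = 4.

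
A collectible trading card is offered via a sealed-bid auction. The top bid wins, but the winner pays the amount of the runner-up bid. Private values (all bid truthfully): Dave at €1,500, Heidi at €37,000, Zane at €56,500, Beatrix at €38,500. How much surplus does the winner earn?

€18,000

Sorted high to low: Zane €56,500; Beatrix €38,500; Heidi €37,000; Dave €1,500.
Zane wins with the top bid and pays the second-highest, €38,500.
Surplus = €56,500 − €38,500 = €18,000.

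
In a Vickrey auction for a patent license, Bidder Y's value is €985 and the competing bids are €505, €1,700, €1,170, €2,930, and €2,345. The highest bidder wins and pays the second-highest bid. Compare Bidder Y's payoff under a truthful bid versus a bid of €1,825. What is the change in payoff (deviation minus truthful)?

€0

The highest competing bid is €2,930.
Bidding truthfully at €985: the top bid is €2,930 (a rival), so Bidder Y loses. Payoff = €0.
Bidding €1,825: the top bid is €2,930 (a rival), so Bidder Y loses. Payoff = €0.
Change = €0 − €0 = €0.
The bid only affects whether you win, not the price — here both bids land on the same side of the top rival bid, so the deviation is payoff-neutral.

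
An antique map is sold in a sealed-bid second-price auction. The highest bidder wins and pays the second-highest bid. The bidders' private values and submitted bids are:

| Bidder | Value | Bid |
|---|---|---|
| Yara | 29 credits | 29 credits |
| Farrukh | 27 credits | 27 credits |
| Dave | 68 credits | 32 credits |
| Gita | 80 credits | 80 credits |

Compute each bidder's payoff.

Ranking the bids: Gita 80 credits > Dave 32 credits > Yara 29 credits > Farrukh 27 credits.
Gita has the top bid and wins; the price is the second-highest bid, 32 credits.
Gita's payoff = 80 credits − 32 credits = 48 credits. All other bidders lose, so their payoff is 0.

Yara 0 credits, Farrukh 0 credits, Dave 0 credits, Gita 48 credits.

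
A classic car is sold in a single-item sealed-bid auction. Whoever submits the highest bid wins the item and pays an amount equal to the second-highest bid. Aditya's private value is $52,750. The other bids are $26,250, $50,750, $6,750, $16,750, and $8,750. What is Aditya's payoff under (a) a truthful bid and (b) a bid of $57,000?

The highest competing bid is $50,750.
Bidding truthfully at $52,750: Aditya has the top bid, wins, and pays the second-highest bid $50,750. Payoff = $52,750 − $50,750 = $2,000.
Bidding $57,000: Aditya has the top bid, wins, and pays the second-highest bid $50,750. Payoff = $52,750 − $50,750 = $2,000.
The bid only affects whether you win, not the price — here both bids land on the same side of the top rival bid, so the deviation is payoff-neutral.

(a) $2,000  (b) $2,000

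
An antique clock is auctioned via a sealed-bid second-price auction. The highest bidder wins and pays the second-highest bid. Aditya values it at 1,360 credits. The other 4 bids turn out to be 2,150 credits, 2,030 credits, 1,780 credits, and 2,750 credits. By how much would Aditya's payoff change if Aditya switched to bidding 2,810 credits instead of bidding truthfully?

The highest competing bid is 2,750 credits.
Bidding truthfully at 1,360 credits: the top bid is 2,750 credits (a rival), so Aditya loses. Payoff = 0 credits.
Bidding 2,810 credits: Aditya has the top bid, wins, and pays the second-highest bid 2,750 credits. Payoff = 1,360 credits − 2,750 credits = -1,390 credits.
Change = -1,390 credits − 0 credits = -1,390 credits.
Deviating from a truthful bid can only lose payoff in a second-price auction — never gain.

Change in payoff: -1,390 credits.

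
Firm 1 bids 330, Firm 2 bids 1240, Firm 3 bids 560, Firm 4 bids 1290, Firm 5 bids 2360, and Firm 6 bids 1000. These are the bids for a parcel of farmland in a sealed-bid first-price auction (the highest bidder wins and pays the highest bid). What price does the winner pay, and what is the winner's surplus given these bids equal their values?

Ordered from highest: Firm 5 2360; Firm 4 1290; Firm 2 1240; Firm 6 1000; Firm 3 560; Firm 1 330.
Firm 5 is the highest bidder, so Firm 5 wins.
Under the first-price rule, the price is the highest bid: 2360.
Surplus = 2360 − 2360 = 0.

The winner pays 2360 for a surplus of 0.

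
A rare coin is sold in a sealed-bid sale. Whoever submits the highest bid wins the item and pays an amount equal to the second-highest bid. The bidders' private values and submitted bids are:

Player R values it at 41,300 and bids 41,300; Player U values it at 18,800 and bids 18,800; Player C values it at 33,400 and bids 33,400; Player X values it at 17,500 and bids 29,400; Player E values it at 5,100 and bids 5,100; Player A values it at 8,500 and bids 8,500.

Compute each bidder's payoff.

Sorted high to low: Player R 41,300; Player C 33,400; Player X 29,400; Player U 18,800; Player A 8,500; Player E 5,100.
Player R has the top bid and wins; the price is the second-highest bid, 33,400.
Player R's payoff = 41,300 − 33,400 = 7,900. All other bidders lose, so their payoff is 0.

Payoffs: Player R 7,900, Player U 0, Player C 0, Player X 0, Player E 0, Player A 0.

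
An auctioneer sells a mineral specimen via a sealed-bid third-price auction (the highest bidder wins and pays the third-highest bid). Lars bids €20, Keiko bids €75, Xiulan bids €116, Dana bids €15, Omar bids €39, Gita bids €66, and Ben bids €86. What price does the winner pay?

Ordered from highest: Xiulan €116 > Ben €86 > Keiko €75 > Gita €66 > Omar €39 > Lars €20 > Dana €15.
Xiulan is the highest bidder, so Xiulan wins.
Under the third-price rule, the price is the third-highest bid: €75.

The winner pays €75.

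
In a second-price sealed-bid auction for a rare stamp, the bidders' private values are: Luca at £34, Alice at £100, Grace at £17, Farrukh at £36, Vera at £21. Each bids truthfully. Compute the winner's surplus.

Surplus = £64.

Ordered from highest: Alice £100; Farrukh £36; Luca £34; Vera £21; Grace £17.
Alice wins with the top bid and pays the second-highest, £36.
Surplus = £100 − £36 = £64.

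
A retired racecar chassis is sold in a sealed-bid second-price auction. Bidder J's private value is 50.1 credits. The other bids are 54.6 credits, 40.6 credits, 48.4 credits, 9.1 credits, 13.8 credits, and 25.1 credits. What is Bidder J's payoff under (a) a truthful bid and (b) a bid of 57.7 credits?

(a) 0.0 credits  (b) -4.5 credits

The highest competing bid is 54.6 credits.
Bidding truthfully at 50.1 credits: the top bid is 54.6 credits (a rival), so Bidder J loses. Payoff = 0.0 credits.
Bidding 57.7 credits: Bidder J has the top bid, wins, and pays the second-highest bid 54.6 credits. Payoff = 50.1 credits − 54.6 credits = -4.5 credits.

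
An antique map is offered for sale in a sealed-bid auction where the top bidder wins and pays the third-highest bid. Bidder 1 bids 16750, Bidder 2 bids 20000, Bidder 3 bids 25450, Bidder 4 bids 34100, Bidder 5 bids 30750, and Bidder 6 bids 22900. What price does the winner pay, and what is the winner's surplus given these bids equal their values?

Ranking the bids: Bidder 4 34100, then Bidder 5 30750, then Bidder 3 25450, then Bidder 6 22900, then Bidder 2 20000, then Bidder 1 16750.
Bidder 4 is the highest bidder, so Bidder 4 wins.
Under the third-price rule, the price is the third-highest bid: 25450.
Surplus = 34100 − 25450 = 8650.

The winner pays 25450 for a surplus of 8650.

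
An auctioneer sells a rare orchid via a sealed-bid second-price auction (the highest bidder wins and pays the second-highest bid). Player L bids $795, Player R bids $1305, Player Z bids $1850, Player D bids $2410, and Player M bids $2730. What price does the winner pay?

The winner pays $2410.

Ordered from highest: Player M $2730 > Player D $2410 > Player Z $1850 > Player R $1305 > Player L $795.
Player M is the highest bidder, so Player M wins.
Under the second-price rule, the price is the second-highest bid: $2410.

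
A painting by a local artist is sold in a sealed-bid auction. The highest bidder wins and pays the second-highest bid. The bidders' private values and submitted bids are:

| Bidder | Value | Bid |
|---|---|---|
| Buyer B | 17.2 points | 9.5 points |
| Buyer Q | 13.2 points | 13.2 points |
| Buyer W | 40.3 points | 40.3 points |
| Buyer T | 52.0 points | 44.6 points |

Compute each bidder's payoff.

Payoffs: Buyer B 0.0 points, Buyer Q 0.0 points, Buyer W 0.0 points, Buyer T 11.7 points.

Ranking the bids: Buyer T 44.6 points, then Buyer W 40.3 points, then Buyer Q 13.2 points, then Buyer B 9.5 points.
Buyer T has the top bid and wins; the price is the second-highest bid, 40.3 points.
Buyer T's payoff = 52.0 points − 40.3 points = 11.7 points. All other bidders lose, so their payoff is 0.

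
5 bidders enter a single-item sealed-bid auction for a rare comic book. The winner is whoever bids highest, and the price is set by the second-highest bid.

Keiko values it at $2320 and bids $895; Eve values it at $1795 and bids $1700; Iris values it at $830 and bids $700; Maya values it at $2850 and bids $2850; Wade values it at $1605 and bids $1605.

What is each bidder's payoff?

Sorted high to low: Maya $2850; Eve $1700; Wade $1605; Keiko $895; Iris $700.
Maya has the top bid and wins; the price is the second-highest bid, $1700.
Maya's payoff = $2850 − $1700 = $1150. All other bidders lose, so their payoff is 0.

Keiko $0, Eve $0, Iris $0, Maya $1150, Wade $0.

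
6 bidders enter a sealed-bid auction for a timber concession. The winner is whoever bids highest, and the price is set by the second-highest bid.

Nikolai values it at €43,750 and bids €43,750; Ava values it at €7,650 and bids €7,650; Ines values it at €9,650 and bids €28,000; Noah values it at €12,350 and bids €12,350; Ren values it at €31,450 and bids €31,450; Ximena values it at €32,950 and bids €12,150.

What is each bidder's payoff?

Ordered from highest: Nikolai €43,750 > Ren €31,450 > Ines €28,000 > Noah €12,350 > Ximena €12,150 > Ava €7,650.
Nikolai has the top bid and wins; the price is the second-highest bid, €31,450.
Nikolai's payoff = €43,750 − €31,450 = €12,300. All other bidders lose, so their payoff is 0.

Nikolai €12,300, Ava €0, Ines €0, Noah €0, Ren €0, Ximena €0.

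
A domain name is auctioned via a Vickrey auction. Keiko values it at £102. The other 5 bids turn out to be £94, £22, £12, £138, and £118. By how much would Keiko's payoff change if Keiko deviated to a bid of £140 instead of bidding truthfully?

Change in payoff: -£36.

The highest competing bid is £138.
Bidding truthfully at £102: the top bid is £138 (a rival), so Keiko loses. Payoff = £0.
Bidding £140: Keiko has the top bid, wins, and pays the second-highest bid £138. Payoff = £102 − £138 = -£36.
Change = -£36 − £0 = -£36.
This is the dominant-strategy logic: truthful bidding weakly beats any alternative.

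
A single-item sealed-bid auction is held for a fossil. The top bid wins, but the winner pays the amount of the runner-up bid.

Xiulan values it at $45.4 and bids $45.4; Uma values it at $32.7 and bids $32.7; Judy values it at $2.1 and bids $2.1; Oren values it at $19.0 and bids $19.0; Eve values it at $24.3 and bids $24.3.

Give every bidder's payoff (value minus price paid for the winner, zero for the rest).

Bids in descending order: Xiulan $45.4 > Uma $32.7 > Eve $24.3 > Oren $19.0 > Judy $2.1.
Xiulan has the top bid and wins; the price is the second-highest bid, $32.7.
Xiulan's payoff = $45.4 − $32.7 = $12.7. All other bidders lose, so their payoff is 0.

Xiulan $12.7, Uma $0.0, Judy $0.0, Oren $0.0, Eve $0.0.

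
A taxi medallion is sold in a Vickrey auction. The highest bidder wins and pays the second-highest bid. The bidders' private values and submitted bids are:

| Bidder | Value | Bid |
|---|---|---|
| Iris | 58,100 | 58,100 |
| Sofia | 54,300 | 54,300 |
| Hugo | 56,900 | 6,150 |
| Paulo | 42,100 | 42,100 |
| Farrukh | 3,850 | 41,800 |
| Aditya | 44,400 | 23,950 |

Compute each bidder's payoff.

Iris 3,800, Sofia 0, Hugo 0, Paulo 0, Farrukh 0, Aditya 0.

Sorted high to low: Iris 58,100; Sofia 54,300; Paulo 42,100; Farrukh 41,800; Aditya 23,950; Hugo 6,150.
Iris has the top bid and wins; the price is the second-highest bid, 54,300.
Iris's payoff = 58,100 − 54,300 = 3,800. All other bidders lose, so their payoff is 0.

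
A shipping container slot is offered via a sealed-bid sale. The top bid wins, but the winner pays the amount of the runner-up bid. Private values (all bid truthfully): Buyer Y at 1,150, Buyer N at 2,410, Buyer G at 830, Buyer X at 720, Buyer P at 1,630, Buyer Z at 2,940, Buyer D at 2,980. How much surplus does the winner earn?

Bids in descending order: Buyer D 2,980, then Buyer Z 2,940, then Buyer N 2,410, then Buyer P 1,630, then Buyer Y 1,150, then Buyer G 830, then Buyer X 720.
Buyer D wins with the top bid and pays the second-highest, 2,940.
Surplus = 2,980 − 2,940 = 40.

40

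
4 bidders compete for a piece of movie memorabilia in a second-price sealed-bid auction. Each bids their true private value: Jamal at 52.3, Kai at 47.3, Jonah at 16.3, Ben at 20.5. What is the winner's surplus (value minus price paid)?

Winner's surplus: 5.0.

Ordered from highest: Jamal 52.3 > Kai 47.3 > Ben 20.5 > Jonah 16.3.
Jamal wins with the top bid and pays the second-highest, 47.3.
Surplus = 52.3 − 47.3 = 5.0.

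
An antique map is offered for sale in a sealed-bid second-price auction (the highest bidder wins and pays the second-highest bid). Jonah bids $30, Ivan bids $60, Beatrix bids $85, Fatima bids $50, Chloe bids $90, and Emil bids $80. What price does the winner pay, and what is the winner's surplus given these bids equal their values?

Price $85; surplus $5.

Ordered from highest: Chloe $90; Beatrix $85; Emil $80; Ivan $60; Fatima $50; Jonah $30.
Chloe is the highest bidder, so Chloe wins.
Under the second-price rule, the price is the second-highest bid: $85.
Surplus = $90 − $85 = $5.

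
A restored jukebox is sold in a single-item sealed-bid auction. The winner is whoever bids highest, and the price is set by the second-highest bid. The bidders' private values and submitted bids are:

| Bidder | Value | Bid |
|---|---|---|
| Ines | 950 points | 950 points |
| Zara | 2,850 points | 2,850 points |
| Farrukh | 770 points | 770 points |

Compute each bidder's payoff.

Payoffs: Ines 0 points, Zara 1,900 points, Farrukh 0 points.

Bids in descending order: Zara 2,850 points; Ines 950 points; Farrukh 770 points.
Zara has the top bid and wins; the price is the second-highest bid, 950 points.
Zara's payoff = 2,850 points − 950 points = 1,900 points. All other bidders lose, so their payoff is 0.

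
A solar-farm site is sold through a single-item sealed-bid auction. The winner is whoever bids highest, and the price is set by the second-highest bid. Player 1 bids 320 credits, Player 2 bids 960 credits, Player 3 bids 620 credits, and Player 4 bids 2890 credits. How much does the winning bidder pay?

Ranking the bids: Player 4 2890 credits; Player 2 960 credits; Player 3 620 credits; Player 1 320 credits.
Player 4 has the highest bid, so Player 4 wins.
The second-highest bid is 960 credits, so that is what Player 4 pays.

The winner pays 960 credits.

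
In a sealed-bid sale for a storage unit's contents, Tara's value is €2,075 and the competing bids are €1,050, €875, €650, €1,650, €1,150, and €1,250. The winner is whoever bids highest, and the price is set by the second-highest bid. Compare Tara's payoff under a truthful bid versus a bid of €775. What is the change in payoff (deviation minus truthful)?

-€425

The highest competing bid is €1,650.
Bidding truthfully at €2,075: Tara has the top bid, wins, and pays the second-highest bid €1,650. Payoff = €2,075 − €1,650 = €425.
Bidding €775: the top bid is €1,650 (a rival), so Tara loses. Payoff = €0.
Change = €0 − €425 = -€425.
Deviating from a truthful bid can only lose payoff in a second-price auction — never gain.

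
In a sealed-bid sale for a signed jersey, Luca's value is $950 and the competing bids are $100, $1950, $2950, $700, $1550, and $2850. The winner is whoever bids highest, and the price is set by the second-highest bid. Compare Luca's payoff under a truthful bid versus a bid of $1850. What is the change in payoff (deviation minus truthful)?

$0

The highest competing bid is $2950.
Bidding truthfully at $950: the top bid is $2950 (a rival), so Luca loses. Payoff = $0.
Bidding $1850: the top bid is $2950 (a rival), so Luca loses. Payoff = $0.
Change = $0 − $0 = $0.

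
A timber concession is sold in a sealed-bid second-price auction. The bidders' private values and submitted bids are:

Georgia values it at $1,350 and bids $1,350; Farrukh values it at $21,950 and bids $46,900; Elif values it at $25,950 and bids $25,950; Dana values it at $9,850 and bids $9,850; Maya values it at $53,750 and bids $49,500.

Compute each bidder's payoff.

Georgia $0, Farrukh $0, Elif $0, Dana $0, Maya $6,850.

Ranking the bids: Maya $49,500 > Farrukh $46,900 > Elif $25,950 > Dana $9,850 > Georgia $1,350.
Maya has the top bid and wins; the price is the second-highest bid, $46,900.
Maya's payoff = $53,750 − $46,900 = $6,850. All other bidders lose, so their payoff is 0.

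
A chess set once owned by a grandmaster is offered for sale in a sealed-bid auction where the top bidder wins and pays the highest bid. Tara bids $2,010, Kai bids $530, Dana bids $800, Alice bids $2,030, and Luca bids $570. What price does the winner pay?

Bids in descending order: Alice $2,030, then Tara $2,010, then Dana $800, then Luca $570, then Kai $530.
Alice is the highest bidder, so Alice wins.
Under the first-price rule, the price is the highest bid: $2,030.

$2,030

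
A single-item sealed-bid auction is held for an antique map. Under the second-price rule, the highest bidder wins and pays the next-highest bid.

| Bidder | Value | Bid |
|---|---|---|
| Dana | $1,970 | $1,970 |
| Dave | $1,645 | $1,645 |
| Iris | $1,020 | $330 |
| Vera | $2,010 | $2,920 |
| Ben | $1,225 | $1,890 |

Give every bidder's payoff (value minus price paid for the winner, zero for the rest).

Payoffs: Dana $0, Dave $0, Iris $0, Vera $40, Ben $0.

Ranking the bids: Vera $2,920; Dana $1,970; Ben $1,890; Dave $1,645; Iris $330.
Vera has the top bid and wins; the price is the second-highest bid, $1,970.
Vera's payoff = $2,010 − $1,970 = $40. All other bidders lose, so their payoff is 0.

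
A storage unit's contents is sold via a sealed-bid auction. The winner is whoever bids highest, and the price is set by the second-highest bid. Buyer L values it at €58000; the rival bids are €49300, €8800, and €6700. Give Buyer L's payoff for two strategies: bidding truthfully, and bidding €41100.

Truthful: €8700; alternative: €0.

The highest competing bid is €49300.
Bidding truthfully at €58000: Buyer L has the top bid, wins, and pays the second-highest bid €49300. Payoff = €58000 − €49300 = €8700.
Bidding €41100: the top bid is €49300 (a rival), so Buyer L loses. Payoff = €0.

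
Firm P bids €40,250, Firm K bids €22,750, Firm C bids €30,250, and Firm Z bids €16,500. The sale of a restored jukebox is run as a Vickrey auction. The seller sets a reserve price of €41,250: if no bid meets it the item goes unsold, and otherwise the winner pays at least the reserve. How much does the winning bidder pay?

unsold

Sorted high to low: Firm P €40,250; Firm C €30,250; Firm K €22,750; Firm Z €16,500.
The top bid €40,250 is below the reserve €41,250, so the item goes unsold and nothing is paid.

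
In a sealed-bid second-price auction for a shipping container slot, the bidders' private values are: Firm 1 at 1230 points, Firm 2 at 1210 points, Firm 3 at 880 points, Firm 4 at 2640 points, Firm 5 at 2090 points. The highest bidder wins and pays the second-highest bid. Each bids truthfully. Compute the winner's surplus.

550 points

Sorted high to low: Firm 4 2640 points > Firm 5 2090 points > Firm 1 1230 points > Firm 2 1210 points > Firm 3 880 points.
Firm 4 wins with the top bid and pays the second-highest, 2090 points.
Surplus = 2640 points − 2090 points = 550 points.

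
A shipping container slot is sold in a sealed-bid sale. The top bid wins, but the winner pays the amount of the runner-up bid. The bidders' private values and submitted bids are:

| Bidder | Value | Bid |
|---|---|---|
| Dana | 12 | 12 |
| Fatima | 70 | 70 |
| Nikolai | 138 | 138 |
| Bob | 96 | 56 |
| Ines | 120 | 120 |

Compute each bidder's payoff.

Payoffs: Dana 0, Fatima 0, Nikolai 18, Bob 0, Ines 0.

Ordered from highest: Nikolai 138 > Ines 120 > Fatima 70 > Bob 56 > Dana 12.
Nikolai has the top bid and wins; the price is the second-highest bid, 120.
Nikolai's payoff = 138 − 120 = 18. All other bidders lose, so their payoff is 0.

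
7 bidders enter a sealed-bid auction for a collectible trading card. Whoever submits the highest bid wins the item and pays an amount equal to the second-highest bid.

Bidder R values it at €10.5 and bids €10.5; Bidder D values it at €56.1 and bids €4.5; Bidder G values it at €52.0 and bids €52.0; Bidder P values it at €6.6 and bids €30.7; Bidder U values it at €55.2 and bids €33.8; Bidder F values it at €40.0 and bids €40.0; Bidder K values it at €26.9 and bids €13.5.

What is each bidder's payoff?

Payoffs: Bidder R €0.0, Bidder D €0.0, Bidder G €12.0, Bidder P €0.0, Bidder U €0.0, Bidder F €0.0, Bidder K €0.0.

Ordered from highest: Bidder G €52.0; Bidder F €40.0; Bidder U €33.8; Bidder P €30.7; Bidder K €13.5; Bidder R €10.5; Bidder D €4.5.
Bidder G has the top bid and wins; the price is the second-highest bid, €40.0.
Bidder G's payoff = €52.0 − €40.0 = €12.0. All other bidders lose, so their payoff is 0.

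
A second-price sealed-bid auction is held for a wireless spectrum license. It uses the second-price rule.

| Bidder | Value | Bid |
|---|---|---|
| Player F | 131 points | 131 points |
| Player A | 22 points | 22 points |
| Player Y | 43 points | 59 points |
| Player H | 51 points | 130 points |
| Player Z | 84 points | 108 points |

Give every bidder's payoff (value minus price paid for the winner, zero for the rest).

Ordered from highest: Player F 131 points, then Player H 130 points, then Player Z 108 points, then Player Y 59 points, then Player A 22 points.
Player F has the top bid and wins; the price is the second-highest bid, 130 points.
Player F's payoff = 131 points − 130 points = 1 points. All other bidders lose, so their payoff is 0.

Player F 1 points, Player A 0 points, Player Y 0 points, Player H 0 points, Player Z 0 points.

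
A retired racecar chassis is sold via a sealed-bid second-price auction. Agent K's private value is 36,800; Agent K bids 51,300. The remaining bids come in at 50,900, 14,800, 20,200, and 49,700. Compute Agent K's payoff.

Highest competing bid: 50,900.
Agent K's bid 51,300 is the highest overall, so Agent K wins and pays the second-highest bid, 50,900.
Payoff = value − price = 36,800 − 50,900 = -14,100.
Overbidding won the item at a price above value — truthful bidding would have avoided this loss.

-14,100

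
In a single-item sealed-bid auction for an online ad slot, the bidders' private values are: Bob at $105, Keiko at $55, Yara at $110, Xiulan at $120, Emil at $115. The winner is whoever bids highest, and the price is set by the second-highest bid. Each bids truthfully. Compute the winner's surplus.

$5

Sorted high to low: Xiulan $120, then Emil $115, then Yara $110, then Bob $105, then Keiko $55.
Xiulan wins with the top bid and pays the second-highest, $115.
Surplus = $120 − $115 = $5.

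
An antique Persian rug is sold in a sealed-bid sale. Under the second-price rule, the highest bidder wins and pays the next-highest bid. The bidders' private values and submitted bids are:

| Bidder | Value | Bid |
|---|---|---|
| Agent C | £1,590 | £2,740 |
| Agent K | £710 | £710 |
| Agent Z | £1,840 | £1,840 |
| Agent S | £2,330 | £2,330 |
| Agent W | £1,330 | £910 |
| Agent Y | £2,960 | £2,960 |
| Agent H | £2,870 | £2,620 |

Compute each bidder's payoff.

Ordered from highest: Agent Y £2,960; Agent C £2,740; Agent H £2,620; Agent S £2,330; Agent Z £1,840; Agent W £910; Agent K £710.
Agent Y has the top bid and wins; the price is the second-highest bid, £2,740.
Agent Y's payoff = £2,960 − £2,740 = £220. All other bidders lose, so their payoff is 0.

Agent C £0, Agent K £0, Agent Z £0, Agent S £0, Agent W £0, Agent Y £220, Agent H £0.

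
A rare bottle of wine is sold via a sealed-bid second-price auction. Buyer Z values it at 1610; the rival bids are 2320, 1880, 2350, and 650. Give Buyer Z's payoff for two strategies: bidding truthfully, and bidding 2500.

(a) 0  (b) -740

The highest competing bid is 2350.
Bidding truthfully at 1610: the top bid is 2350 (a rival), so Buyer Z loses. Payoff = 0.
Bidding 2500: Buyer Z has the top bid, wins, and pays the second-highest bid 2350. Payoff = 1610 − 2350 = -740.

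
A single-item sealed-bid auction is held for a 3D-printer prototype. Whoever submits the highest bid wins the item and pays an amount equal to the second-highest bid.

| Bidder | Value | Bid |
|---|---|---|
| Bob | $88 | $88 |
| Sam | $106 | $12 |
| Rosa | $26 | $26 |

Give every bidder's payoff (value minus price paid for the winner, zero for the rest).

Ranking the bids: Bob $88, then Rosa $26, then Sam $12.
Bob has the top bid and wins; the price is the second-highest bid, $26.
Bob's payoff = $88 − $26 = $62. All other bidders lose, so their payoff is 0.

Bob $62, Sam $0, Rosa $0.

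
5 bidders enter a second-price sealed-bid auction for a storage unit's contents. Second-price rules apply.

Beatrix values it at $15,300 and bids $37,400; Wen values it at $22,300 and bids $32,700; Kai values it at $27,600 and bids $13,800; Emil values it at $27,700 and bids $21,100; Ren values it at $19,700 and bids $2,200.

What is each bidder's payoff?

Beatrix -$17,400, Wen $0, Kai $0, Emil $0, Ren $0.

Sorted high to low: Beatrix $37,400 > Wen $32,700 > Emil $21,100 > Kai $13,800 > Ren $2,200.
Beatrix has the top bid and wins; the price is the second-highest bid, $32,700.
Beatrix's payoff = $15,300 − $32,700 = -$17,400. All other bidders lose, so their payoff is 0.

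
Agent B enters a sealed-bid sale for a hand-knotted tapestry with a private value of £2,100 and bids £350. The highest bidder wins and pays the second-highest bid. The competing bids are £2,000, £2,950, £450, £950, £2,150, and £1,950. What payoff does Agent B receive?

Highest competing bid: £2,950.
Agent B's bid £350 is not the highest, so Agent B loses, pays nothing, and earns zero payoff.

Agent B's payoff: £0.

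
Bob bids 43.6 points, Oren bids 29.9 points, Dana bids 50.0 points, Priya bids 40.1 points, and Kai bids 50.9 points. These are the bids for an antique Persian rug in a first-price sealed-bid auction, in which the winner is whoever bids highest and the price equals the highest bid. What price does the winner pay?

The winner pays 50.9 points.

Ranking the bids: Kai 50.9 points; Dana 50.0 points; Bob 43.6 points; Priya 40.1 points; Oren 29.9 points.
Kai is the highest bidder, so Kai wins.
Under the first-price rule, the price is the highest bid: 50.9 points.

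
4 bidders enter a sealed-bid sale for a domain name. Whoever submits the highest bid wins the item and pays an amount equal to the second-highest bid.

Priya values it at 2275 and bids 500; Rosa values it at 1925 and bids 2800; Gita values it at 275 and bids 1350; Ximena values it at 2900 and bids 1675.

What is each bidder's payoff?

Bids in descending order: Rosa 2800; Ximena 1675; Gita 1350; Priya 500.
Rosa has the top bid and wins; the price is the second-highest bid, 1675.
Rosa's payoff = 1925 − 1675 = 250. All other bidders lose, so their payoff is 0.

Priya 0, Rosa 250, Gita 0, Ximena 0.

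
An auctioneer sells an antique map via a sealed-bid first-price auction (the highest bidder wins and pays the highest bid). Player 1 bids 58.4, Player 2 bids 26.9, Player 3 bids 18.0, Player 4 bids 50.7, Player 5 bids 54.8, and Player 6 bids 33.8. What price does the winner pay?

Ordered from highest: Player 1 58.4; Player 5 54.8; Player 4 50.7; Player 6 33.8; Player 2 26.9; Player 3 18.0.
Player 1 is the highest bidder, so Player 1 wins.
Under the first-price rule, the price is the highest bid: 58.4.

Price paid: 58.4.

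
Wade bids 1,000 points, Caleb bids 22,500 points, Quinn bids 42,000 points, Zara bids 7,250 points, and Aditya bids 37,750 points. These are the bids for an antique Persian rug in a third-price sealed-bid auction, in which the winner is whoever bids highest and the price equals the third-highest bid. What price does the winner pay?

Ordered from highest: Quinn 42,000 points; Aditya 37,750 points; Caleb 22,500 points; Zara 7,250 points; Wade 1,000 points.
Quinn is the highest bidder, so Quinn wins.
Under the third-price rule, the price is the third-highest bid: 22,500 points.

The winner pays 22,500 points.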